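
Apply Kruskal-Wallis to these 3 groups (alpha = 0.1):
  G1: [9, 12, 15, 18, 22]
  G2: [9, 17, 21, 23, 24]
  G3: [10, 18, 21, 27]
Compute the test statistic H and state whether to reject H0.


Step 1: Combine all N = 14 observations and assign midranks.
sorted (value, group, rank): (9,G1,1.5), (9,G2,1.5), (10,G3,3), (12,G1,4), (15,G1,5), (17,G2,6), (18,G1,7.5), (18,G3,7.5), (21,G2,9.5), (21,G3,9.5), (22,G1,11), (23,G2,12), (24,G2,13), (27,G3,14)
Step 2: Sum ranks within each group.
R_1 = 29 (n_1 = 5)
R_2 = 42 (n_2 = 5)
R_3 = 34 (n_3 = 4)
Step 3: H = 12/(N(N+1)) * sum(R_i^2/n_i) - 3(N+1)
     = 12/(14*15) * (29^2/5 + 42^2/5 + 34^2/4) - 3*15
     = 0.057143 * 810 - 45
     = 1.285714.
Step 4: Ties present; correction factor C = 1 - 18/(14^3 - 14) = 0.993407. Corrected H = 1.285714 / 0.993407 = 1.294248.
Step 5: Under H0, H ~ chi^2(2); p-value = 0.523549.
Step 6: alpha = 0.1. fail to reject H0.

H = 1.2942, df = 2, p = 0.523549, fail to reject H0.


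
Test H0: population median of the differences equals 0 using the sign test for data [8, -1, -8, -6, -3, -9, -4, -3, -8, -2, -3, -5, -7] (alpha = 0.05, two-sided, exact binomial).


Step 1: Discard zero differences. Original n = 13; n_eff = number of nonzero differences = 13.
Nonzero differences (with sign): +8, -1, -8, -6, -3, -9, -4, -3, -8, -2, -3, -5, -7
Step 2: Count signs: positive = 1, negative = 12.
Step 3: Under H0: P(positive) = 0.5, so the number of positives S ~ Bin(13, 0.5).
Step 4: Two-sided exact p-value = sum of Bin(13,0.5) probabilities at or below the observed probability = 0.003418.
Step 5: alpha = 0.05. reject H0.

n_eff = 13, pos = 1, neg = 12, p = 0.003418, reject H0.


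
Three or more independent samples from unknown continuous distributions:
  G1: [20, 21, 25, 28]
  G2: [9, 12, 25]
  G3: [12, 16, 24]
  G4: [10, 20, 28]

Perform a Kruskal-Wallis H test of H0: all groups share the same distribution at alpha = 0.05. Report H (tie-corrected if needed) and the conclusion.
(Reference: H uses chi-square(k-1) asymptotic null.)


Step 1: Combine all N = 13 observations and assign midranks.
sorted (value, group, rank): (9,G2,1), (10,G4,2), (12,G2,3.5), (12,G3,3.5), (16,G3,5), (20,G1,6.5), (20,G4,6.5), (21,G1,8), (24,G3,9), (25,G1,10.5), (25,G2,10.5), (28,G1,12.5), (28,G4,12.5)
Step 2: Sum ranks within each group.
R_1 = 37.5 (n_1 = 4)
R_2 = 15 (n_2 = 3)
R_3 = 17.5 (n_3 = 3)
R_4 = 21 (n_4 = 3)
Step 3: H = 12/(N(N+1)) * sum(R_i^2/n_i) - 3(N+1)
     = 12/(13*14) * (37.5^2/4 + 15^2/3 + 17.5^2/3 + 21^2/3) - 3*14
     = 0.065934 * 675.646 - 42
     = 2.548077.
Step 4: Ties present; correction factor C = 1 - 24/(13^3 - 13) = 0.989011. Corrected H = 2.548077 / 0.989011 = 2.576389.
Step 5: Under H0, H ~ chi^2(3); p-value = 0.461644.
Step 6: alpha = 0.05. fail to reject H0.

H = 2.5764, df = 3, p = 0.461644, fail to reject H0.


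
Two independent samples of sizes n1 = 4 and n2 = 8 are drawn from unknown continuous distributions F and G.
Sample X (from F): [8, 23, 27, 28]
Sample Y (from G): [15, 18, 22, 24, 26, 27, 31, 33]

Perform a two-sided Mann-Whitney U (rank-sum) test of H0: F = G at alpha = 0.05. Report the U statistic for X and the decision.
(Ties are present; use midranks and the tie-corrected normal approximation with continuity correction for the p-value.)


Step 1: Combine and sort all 12 observations; assign midranks.
sorted (value, group): (8,X), (15,Y), (18,Y), (22,Y), (23,X), (24,Y), (26,Y), (27,X), (27,Y), (28,X), (31,Y), (33,Y)
ranks: 8->1, 15->2, 18->3, 22->4, 23->5, 24->6, 26->7, 27->8.5, 27->8.5, 28->10, 31->11, 33->12
Step 2: Rank sum for X: R1 = 1 + 5 + 8.5 + 10 = 24.5.
Step 3: U_X = R1 - n1(n1+1)/2 = 24.5 - 4*5/2 = 24.5 - 10 = 14.5.
       U_Y = n1*n2 - U_X = 32 - 14.5 = 17.5.
Step 4: Ties are present, so use the tie-corrected normal approximation (with continuity correction) for the p-value.
Step 5: p-value = 0.864901; compare to alpha = 0.05. fail to reject H0.

U_X = 14.5, p = 0.864901, fail to reject H0 at alpha = 0.05.


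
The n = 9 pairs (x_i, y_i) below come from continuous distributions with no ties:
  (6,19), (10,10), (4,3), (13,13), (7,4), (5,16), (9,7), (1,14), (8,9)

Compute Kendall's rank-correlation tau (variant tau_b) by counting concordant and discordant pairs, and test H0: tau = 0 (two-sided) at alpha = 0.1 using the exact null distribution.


Step 1: Enumerate the 36 unordered pairs (i,j) with i<j and classify each by sign(x_j-x_i) * sign(y_j-y_i).
  (1,2):dx=+4,dy=-9->D; (1,3):dx=-2,dy=-16->C; (1,4):dx=+7,dy=-6->D; (1,5):dx=+1,dy=-15->D
  (1,6):dx=-1,dy=-3->C; (1,7):dx=+3,dy=-12->D; (1,8):dx=-5,dy=-5->C; (1,9):dx=+2,dy=-10->D
  (2,3):dx=-6,dy=-7->C; (2,4):dx=+3,dy=+3->C; (2,5):dx=-3,dy=-6->C; (2,6):dx=-5,dy=+6->D
  (2,7):dx=-1,dy=-3->C; (2,8):dx=-9,dy=+4->D; (2,9):dx=-2,dy=-1->C; (3,4):dx=+9,dy=+10->C
  (3,5):dx=+3,dy=+1->C; (3,6):dx=+1,dy=+13->C; (3,7):dx=+5,dy=+4->C; (3,8):dx=-3,dy=+11->D
  (3,9):dx=+4,dy=+6->C; (4,5):dx=-6,dy=-9->C; (4,6):dx=-8,dy=+3->D; (4,7):dx=-4,dy=-6->C
  (4,8):dx=-12,dy=+1->D; (4,9):dx=-5,dy=-4->C; (5,6):dx=-2,dy=+12->D; (5,7):dx=+2,dy=+3->C
  (5,8):dx=-6,dy=+10->D; (5,9):dx=+1,dy=+5->C; (6,7):dx=+4,dy=-9->D; (6,8):dx=-4,dy=-2->C
  (6,9):dx=+3,dy=-7->D; (7,8):dx=-8,dy=+7->D; (7,9):dx=-1,dy=+2->D; (8,9):dx=+7,dy=-5->D
Step 2: C = 19, D = 17, total pairs = 36.
Step 3: tau = (C - D)/(n(n-1)/2) = (19 - 17)/36 = 0.055556.
Step 4: Exact two-sided p-value (enumerate n! = 362880 permutations of y under H0): p = 0.919455.
Step 5: alpha = 0.1. fail to reject H0.

tau_b = 0.0556 (C=19, D=17), p = 0.919455, fail to reject H0.


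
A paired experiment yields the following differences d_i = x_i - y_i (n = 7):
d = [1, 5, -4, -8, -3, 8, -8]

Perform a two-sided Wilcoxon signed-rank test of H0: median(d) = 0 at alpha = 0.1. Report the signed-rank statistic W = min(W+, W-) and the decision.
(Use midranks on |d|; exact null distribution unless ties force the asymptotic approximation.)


Step 1: Drop any zero differences (none here) and take |d_i|.
|d| = [1, 5, 4, 8, 3, 8, 8]
Step 2: Midrank |d_i| (ties get averaged ranks).
ranks: |1|->1, |5|->4, |4|->3, |8|->6, |3|->2, |8|->6, |8|->6
Step 3: Attach original signs; sum ranks with positive sign and with negative sign.
W+ = 1 + 4 + 6 = 11
W- = 3 + 6 + 2 + 6 = 17
(Check: W+ + W- = 28 should equal n(n+1)/2 = 28.)
Step 4: Test statistic W = min(W+, W-) = 11.
Step 5: Ties in |d|, so use the tie-corrected normal approximation.
        E[W] = n(n+1)/4 = 7*8/4 = 14.
        Tie groups: |d|=8 (t=3); sum(t^3 - t) = 24.
        Var[W] = n(n+1)(2n+1)/24 - sum(t^3-t)/48 = 840/24 - 24/48 = 34.5.
        z = (W - E[W]) / sqrt(Var[W]) = (11 - 14) / 5.8737 = -0.5108.
        Two-sided p = 2*Phi(z) = 0.609523.
Step 6: alpha = 0.1. fail to reject H0.

W+ = 11, W- = 17, W = min = 11, p = 0.609523, fail to reject H0.


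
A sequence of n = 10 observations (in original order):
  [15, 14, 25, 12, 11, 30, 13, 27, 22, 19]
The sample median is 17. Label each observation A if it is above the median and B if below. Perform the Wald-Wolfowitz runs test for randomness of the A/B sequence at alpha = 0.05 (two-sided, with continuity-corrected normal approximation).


Step 1: Compute median = 17; label A = above, B = below.
Labels in order: BBABBABAAA  (n_A = 5, n_B = 5)
Step 2: Count runs R = 6.
Step 3: Under H0 (random ordering), E[R] = 2*n_A*n_B/(n_A+n_B) + 1 = 2*5*5/10 + 1 = 6.0000.
        Var[R] = 2*n_A*n_B*(2*n_A*n_B - n_A - n_B) / ((n_A+n_B)^2 * (n_A+n_B-1)) = 2000/900 = 2.2222.
        SD[R] = 1.4907.
Step 4: R = E[R], so z = 0 with no continuity correction.
Step 5: Two-sided p-value via normal approximation = 2*(1 - Phi(|z|)) = 1.000000.
Step 6: alpha = 0.05. fail to reject H0.

R = 6, z = 0.0000, p = 1.000000, fail to reject H0.


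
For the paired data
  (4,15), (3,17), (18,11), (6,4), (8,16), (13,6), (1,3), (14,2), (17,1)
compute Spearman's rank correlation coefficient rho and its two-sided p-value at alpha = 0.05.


Step 1: Rank x and y separately (midranks; no ties here).
rank(x): 4->3, 3->2, 18->9, 6->4, 8->5, 13->6, 1->1, 14->7, 17->8
rank(y): 15->7, 17->9, 11->6, 4->4, 16->8, 6->5, 3->3, 2->2, 1->1
Step 2: d_i = R_x(i) - R_y(i); compute d_i^2.
  (3-7)^2=16, (2-9)^2=49, (9-6)^2=9, (4-4)^2=0, (5-8)^2=9, (6-5)^2=1, (1-3)^2=4, (7-2)^2=25, (8-1)^2=49
sum(d^2) = 162.
Step 3: rho = 1 - 6*162 / (9*(9^2 - 1)) = 1 - 972/720 = -0.350000.
Step 4: Under H0, t = rho * sqrt((n-2)/(1-rho^2)) = -0.9885 ~ t(7).
Step 5: Two-sided p-value from the t-distribution with 7 df = 0.355820.
Step 6: alpha = 0.05. fail to reject H0.

rho = -0.3500, p = 0.355820, fail to reject H0 at alpha = 0.05.


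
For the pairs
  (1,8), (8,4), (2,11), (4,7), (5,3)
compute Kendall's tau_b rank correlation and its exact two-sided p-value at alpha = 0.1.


Step 1: Enumerate the 10 unordered pairs (i,j) with i<j and classify each by sign(x_j-x_i) * sign(y_j-y_i).
  (1,2):dx=+7,dy=-4->D; (1,3):dx=+1,dy=+3->C; (1,4):dx=+3,dy=-1->D; (1,5):dx=+4,dy=-5->D
  (2,3):dx=-6,dy=+7->D; (2,4):dx=-4,dy=+3->D; (2,5):dx=-3,dy=-1->C; (3,4):dx=+2,dy=-4->D
  (3,5):dx=+3,dy=-8->D; (4,5):dx=+1,dy=-4->D
Step 2: C = 2, D = 8, total pairs = 10.
Step 3: tau = (C - D)/(n(n-1)/2) = (2 - 8)/10 = -0.600000.
Step 4: Exact two-sided p-value (enumerate n! = 120 permutations of y under H0): p = 0.233333.
Step 5: alpha = 0.1. fail to reject H0.

tau_b = -0.6000 (C=2, D=8), p = 0.233333, fail to reject H0.


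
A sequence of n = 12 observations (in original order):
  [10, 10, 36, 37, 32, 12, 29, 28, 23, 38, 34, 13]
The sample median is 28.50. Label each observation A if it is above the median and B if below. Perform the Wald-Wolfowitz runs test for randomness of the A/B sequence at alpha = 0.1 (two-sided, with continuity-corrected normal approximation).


Step 1: Compute median = 28.50; label A = above, B = below.
Labels in order: BBAAABABBAAB  (n_A = 6, n_B = 6)
Step 2: Count runs R = 7.
Step 3: Under H0 (random ordering), E[R] = 2*n_A*n_B/(n_A+n_B) + 1 = 2*6*6/12 + 1 = 7.0000.
        Var[R] = 2*n_A*n_B*(2*n_A*n_B - n_A - n_B) / ((n_A+n_B)^2 * (n_A+n_B-1)) = 4320/1584 = 2.7273.
        SD[R] = 1.6514.
Step 4: R = E[R], so z = 0 with no continuity correction.
Step 5: Two-sided p-value via normal approximation = 2*(1 - Phi(|z|)) = 1.000000.
Step 6: alpha = 0.1. fail to reject H0.

R = 7, z = 0.0000, p = 1.000000, fail to reject H0.


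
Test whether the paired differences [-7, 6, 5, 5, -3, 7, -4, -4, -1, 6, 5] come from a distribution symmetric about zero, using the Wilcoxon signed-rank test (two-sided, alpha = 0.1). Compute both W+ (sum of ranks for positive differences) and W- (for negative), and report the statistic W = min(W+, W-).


Step 1: Drop any zero differences (none here) and take |d_i|.
|d| = [7, 6, 5, 5, 3, 7, 4, 4, 1, 6, 5]
Step 2: Midrank |d_i| (ties get averaged ranks).
ranks: |7|->10.5, |6|->8.5, |5|->6, |5|->6, |3|->2, |7|->10.5, |4|->3.5, |4|->3.5, |1|->1, |6|->8.5, |5|->6
Step 3: Attach original signs; sum ranks with positive sign and with negative sign.
W+ = 8.5 + 6 + 6 + 10.5 + 8.5 + 6 = 45.5
W- = 10.5 + 2 + 3.5 + 3.5 + 1 = 20.5
(Check: W+ + W- = 66 should equal n(n+1)/2 = 66.)
Step 4: Test statistic W = min(W+, W-) = 20.5.
Step 5: Ties in |d|, so use the tie-corrected normal approximation.
        E[W] = n(n+1)/4 = 11*12/4 = 33.
        Tie groups: |d|=4 (t=2), |d|=5 (t=3), |d|=6 (t=2), |d|=7 (t=2); sum(t^3 - t) = 42.
        Var[W] = n(n+1)(2n+1)/24 - sum(t^3-t)/48 = 3036/24 - 42/48 = 125.625.
        z = (W - E[W]) / sqrt(Var[W]) = (20.5 - 33) / 11.2083 = -1.1152.
        Two-sided p = 2*Phi(z) = 0.264744.
Step 6: alpha = 0.1. fail to reject H0.

W+ = 45.5, W- = 20.5, W = min = 20.5, p = 0.264744, fail to reject H0.


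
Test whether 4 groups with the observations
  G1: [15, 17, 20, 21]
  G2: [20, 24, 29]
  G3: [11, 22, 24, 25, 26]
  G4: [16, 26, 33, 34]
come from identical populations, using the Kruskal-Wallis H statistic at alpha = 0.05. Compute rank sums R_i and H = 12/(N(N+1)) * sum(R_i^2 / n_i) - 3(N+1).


Step 1: Combine all N = 16 observations and assign midranks.
sorted (value, group, rank): (11,G3,1), (15,G1,2), (16,G4,3), (17,G1,4), (20,G1,5.5), (20,G2,5.5), (21,G1,7), (22,G3,8), (24,G2,9.5), (24,G3,9.5), (25,G3,11), (26,G3,12.5), (26,G4,12.5), (29,G2,14), (33,G4,15), (34,G4,16)
Step 2: Sum ranks within each group.
R_1 = 18.5 (n_1 = 4)
R_2 = 29 (n_2 = 3)
R_3 = 42 (n_3 = 5)
R_4 = 46.5 (n_4 = 4)
Step 3: H = 12/(N(N+1)) * sum(R_i^2/n_i) - 3(N+1)
     = 12/(16*17) * (18.5^2/4 + 29^2/3 + 42^2/5 + 46.5^2/4) - 3*17
     = 0.044118 * 1259.26 - 51
     = 4.555515.
Step 4: Ties present; correction factor C = 1 - 18/(16^3 - 16) = 0.995588. Corrected H = 4.555515 / 0.995588 = 4.575702.
Step 5: Under H0, H ~ chi^2(3); p-value = 0.205636.
Step 6: alpha = 0.05. fail to reject H0.

H = 4.5757, df = 3, p = 0.205636, fail to reject H0.


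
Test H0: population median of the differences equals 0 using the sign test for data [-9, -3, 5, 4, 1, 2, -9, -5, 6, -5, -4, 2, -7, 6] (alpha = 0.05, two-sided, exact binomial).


Step 1: Discard zero differences. Original n = 14; n_eff = number of nonzero differences = 14.
Nonzero differences (with sign): -9, -3, +5, +4, +1, +2, -9, -5, +6, -5, -4, +2, -7, +6
Step 2: Count signs: positive = 7, negative = 7.
Step 3: Under H0: P(positive) = 0.5, so the number of positives S ~ Bin(14, 0.5).
Step 4: Two-sided exact p-value = sum of Bin(14,0.5) probabilities at or below the observed probability = 1.000000.
Step 5: alpha = 0.05. fail to reject H0.

n_eff = 14, pos = 7, neg = 7, p = 1.000000, fail to reject H0.


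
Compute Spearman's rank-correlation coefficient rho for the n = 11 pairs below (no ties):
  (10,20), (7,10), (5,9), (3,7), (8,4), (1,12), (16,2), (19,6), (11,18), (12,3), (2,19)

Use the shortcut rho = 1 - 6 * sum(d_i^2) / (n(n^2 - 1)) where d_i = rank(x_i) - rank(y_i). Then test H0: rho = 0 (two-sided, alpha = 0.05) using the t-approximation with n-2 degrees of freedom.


Step 1: Rank x and y separately (midranks; no ties here).
rank(x): 10->7, 7->5, 5->4, 3->3, 8->6, 1->1, 16->10, 19->11, 11->8, 12->9, 2->2
rank(y): 20->11, 10->7, 9->6, 7->5, 4->3, 12->8, 2->1, 6->4, 18->9, 3->2, 19->10
Step 2: d_i = R_x(i) - R_y(i); compute d_i^2.
  (7-11)^2=16, (5-7)^2=4, (4-6)^2=4, (3-5)^2=4, (6-3)^2=9, (1-8)^2=49, (10-1)^2=81, (11-4)^2=49, (8-9)^2=1, (9-2)^2=49, (2-10)^2=64
sum(d^2) = 330.
Step 3: rho = 1 - 6*330 / (11*(11^2 - 1)) = 1 - 1980/1320 = -0.500000.
Step 4: Under H0, t = rho * sqrt((n-2)/(1-rho^2)) = -1.7321 ~ t(9).
Step 5: Two-sided p-value from the t-distribution with 9 df = 0.117307.
Step 6: alpha = 0.05. fail to reject H0.

rho = -0.5000, p = 0.117307, fail to reject H0 at alpha = 0.05.


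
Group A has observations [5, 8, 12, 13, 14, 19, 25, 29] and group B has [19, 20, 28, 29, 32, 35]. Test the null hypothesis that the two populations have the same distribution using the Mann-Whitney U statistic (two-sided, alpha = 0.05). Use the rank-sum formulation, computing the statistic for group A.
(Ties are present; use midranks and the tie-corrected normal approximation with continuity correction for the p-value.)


Step 1: Combine and sort all 14 observations; assign midranks.
sorted (value, group): (5,X), (8,X), (12,X), (13,X), (14,X), (19,X), (19,Y), (20,Y), (25,X), (28,Y), (29,X), (29,Y), (32,Y), (35,Y)
ranks: 5->1, 8->2, 12->3, 13->4, 14->5, 19->6.5, 19->6.5, 20->8, 25->9, 28->10, 29->11.5, 29->11.5, 32->13, 35->14
Step 2: Rank sum for X: R1 = 1 + 2 + 3 + 4 + 5 + 6.5 + 9 + 11.5 = 42.
Step 3: U_X = R1 - n1(n1+1)/2 = 42 - 8*9/2 = 42 - 36 = 6.
       U_Y = n1*n2 - U_X = 48 - 6 = 42.
Step 4: Ties are present, so use the tie-corrected normal approximation (with continuity correction) for the p-value.
Step 5: p-value = 0.023560; compare to alpha = 0.05. reject H0.

U_X = 6, p = 0.023560, reject H0 at alpha = 0.05.


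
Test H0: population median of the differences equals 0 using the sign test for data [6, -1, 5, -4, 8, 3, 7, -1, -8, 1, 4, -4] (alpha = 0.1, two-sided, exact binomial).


Step 1: Discard zero differences. Original n = 12; n_eff = number of nonzero differences = 12.
Nonzero differences (with sign): +6, -1, +5, -4, +8, +3, +7, -1, -8, +1, +4, -4
Step 2: Count signs: positive = 7, negative = 5.
Step 3: Under H0: P(positive) = 0.5, so the number of positives S ~ Bin(12, 0.5).
Step 4: Two-sided exact p-value = sum of Bin(12,0.5) probabilities at or below the observed probability = 0.774414.
Step 5: alpha = 0.1. fail to reject H0.

n_eff = 12, pos = 7, neg = 5, p = 0.774414, fail to reject H0.


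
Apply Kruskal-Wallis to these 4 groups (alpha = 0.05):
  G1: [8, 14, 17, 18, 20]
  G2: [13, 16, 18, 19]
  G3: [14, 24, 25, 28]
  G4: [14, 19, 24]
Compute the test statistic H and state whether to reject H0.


Step 1: Combine all N = 16 observations and assign midranks.
sorted (value, group, rank): (8,G1,1), (13,G2,2), (14,G1,4), (14,G3,4), (14,G4,4), (16,G2,6), (17,G1,7), (18,G1,8.5), (18,G2,8.5), (19,G2,10.5), (19,G4,10.5), (20,G1,12), (24,G3,13.5), (24,G4,13.5), (25,G3,15), (28,G3,16)
Step 2: Sum ranks within each group.
R_1 = 32.5 (n_1 = 5)
R_2 = 27 (n_2 = 4)
R_3 = 48.5 (n_3 = 4)
R_4 = 28 (n_4 = 3)
Step 3: H = 12/(N(N+1)) * sum(R_i^2/n_i) - 3(N+1)
     = 12/(16*17) * (32.5^2/5 + 27^2/4 + 48.5^2/4 + 28^2/3) - 3*17
     = 0.044118 * 1242.9 - 51
     = 3.833640.
Step 4: Ties present; correction factor C = 1 - 42/(16^3 - 16) = 0.989706. Corrected H = 3.833640 / 0.989706 = 3.873514.
Step 5: Under H0, H ~ chi^2(3); p-value = 0.275450.
Step 6: alpha = 0.05. fail to reject H0.

H = 3.8735, df = 3, p = 0.275450, fail to reject H0.


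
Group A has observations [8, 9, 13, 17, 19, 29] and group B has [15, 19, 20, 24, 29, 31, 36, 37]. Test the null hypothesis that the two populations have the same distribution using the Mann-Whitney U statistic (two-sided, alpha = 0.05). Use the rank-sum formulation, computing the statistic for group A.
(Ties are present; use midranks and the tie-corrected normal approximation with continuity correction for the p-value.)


Step 1: Combine and sort all 14 observations; assign midranks.
sorted (value, group): (8,X), (9,X), (13,X), (15,Y), (17,X), (19,X), (19,Y), (20,Y), (24,Y), (29,X), (29,Y), (31,Y), (36,Y), (37,Y)
ranks: 8->1, 9->2, 13->3, 15->4, 17->5, 19->6.5, 19->6.5, 20->8, 24->9, 29->10.5, 29->10.5, 31->12, 36->13, 37->14
Step 2: Rank sum for X: R1 = 1 + 2 + 3 + 5 + 6.5 + 10.5 = 28.
Step 3: U_X = R1 - n1(n1+1)/2 = 28 - 6*7/2 = 28 - 21 = 7.
       U_Y = n1*n2 - U_X = 48 - 7 = 41.
Step 4: Ties are present, so use the tie-corrected normal approximation (with continuity correction) for the p-value.
Step 5: p-value = 0.032774; compare to alpha = 0.05. reject H0.

U_X = 7, p = 0.032774, reject H0 at alpha = 0.05.


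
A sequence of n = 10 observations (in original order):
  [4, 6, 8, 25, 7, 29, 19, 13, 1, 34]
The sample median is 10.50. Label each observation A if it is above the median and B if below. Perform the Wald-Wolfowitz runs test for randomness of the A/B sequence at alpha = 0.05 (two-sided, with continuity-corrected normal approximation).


Step 1: Compute median = 10.50; label A = above, B = below.
Labels in order: BBBABAAABA  (n_A = 5, n_B = 5)
Step 2: Count runs R = 6.
Step 3: Under H0 (random ordering), E[R] = 2*n_A*n_B/(n_A+n_B) + 1 = 2*5*5/10 + 1 = 6.0000.
        Var[R] = 2*n_A*n_B*(2*n_A*n_B - n_A - n_B) / ((n_A+n_B)^2 * (n_A+n_B-1)) = 2000/900 = 2.2222.
        SD[R] = 1.4907.
Step 4: R = E[R], so z = 0 with no continuity correction.
Step 5: Two-sided p-value via normal approximation = 2*(1 - Phi(|z|)) = 1.000000.
Step 6: alpha = 0.05. fail to reject H0.

R = 6, z = 0.0000, p = 1.000000, fail to reject H0.


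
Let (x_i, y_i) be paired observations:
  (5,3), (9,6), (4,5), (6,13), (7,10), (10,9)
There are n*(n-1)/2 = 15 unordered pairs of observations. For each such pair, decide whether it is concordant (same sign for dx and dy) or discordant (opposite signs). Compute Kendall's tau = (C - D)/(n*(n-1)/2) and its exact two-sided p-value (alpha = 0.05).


Step 1: Enumerate the 15 unordered pairs (i,j) with i<j and classify each by sign(x_j-x_i) * sign(y_j-y_i).
  (1,2):dx=+4,dy=+3->C; (1,3):dx=-1,dy=+2->D; (1,4):dx=+1,dy=+10->C; (1,5):dx=+2,dy=+7->C
  (1,6):dx=+5,dy=+6->C; (2,3):dx=-5,dy=-1->C; (2,4):dx=-3,dy=+7->D; (2,5):dx=-2,dy=+4->D
  (2,6):dx=+1,dy=+3->C; (3,4):dx=+2,dy=+8->C; (3,5):dx=+3,dy=+5->C; (3,6):dx=+6,dy=+4->C
  (4,5):dx=+1,dy=-3->D; (4,6):dx=+4,dy=-4->D; (5,6):dx=+3,dy=-1->D
Step 2: C = 9, D = 6, total pairs = 15.
Step 3: tau = (C - D)/(n(n-1)/2) = (9 - 6)/15 = 0.200000.
Step 4: Exact two-sided p-value (enumerate n! = 720 permutations of y under H0): p = 0.719444.
Step 5: alpha = 0.05. fail to reject H0.

tau_b = 0.2000 (C=9, D=6), p = 0.719444, fail to reject H0.


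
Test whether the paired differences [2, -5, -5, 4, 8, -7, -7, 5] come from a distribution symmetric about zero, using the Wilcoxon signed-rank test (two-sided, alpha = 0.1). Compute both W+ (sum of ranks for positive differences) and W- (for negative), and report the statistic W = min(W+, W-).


Step 1: Drop any zero differences (none here) and take |d_i|.
|d| = [2, 5, 5, 4, 8, 7, 7, 5]
Step 2: Midrank |d_i| (ties get averaged ranks).
ranks: |2|->1, |5|->4, |5|->4, |4|->2, |8|->8, |7|->6.5, |7|->6.5, |5|->4
Step 3: Attach original signs; sum ranks with positive sign and with negative sign.
W+ = 1 + 2 + 8 + 4 = 15
W- = 4 + 4 + 6.5 + 6.5 = 21
(Check: W+ + W- = 36 should equal n(n+1)/2 = 36.)
Step 4: Test statistic W = min(W+, W-) = 15.
Step 5: Ties in |d|, so use the tie-corrected normal approximation.
        E[W] = n(n+1)/4 = 8*9/4 = 18.
        Tie groups: |d|=5 (t=3), |d|=7 (t=2); sum(t^3 - t) = 30.
        Var[W] = n(n+1)(2n+1)/24 - sum(t^3-t)/48 = 1224/24 - 30/48 = 50.375.
        z = (W - E[W]) / sqrt(Var[W]) = (15 - 18) / 7.0975 = -0.4227.
        Two-sided p = 2*Phi(z) = 0.672527.
Step 6: alpha = 0.1. fail to reject H0.

W+ = 15, W- = 21, W = min = 15, p = 0.672527, fail to reject H0.


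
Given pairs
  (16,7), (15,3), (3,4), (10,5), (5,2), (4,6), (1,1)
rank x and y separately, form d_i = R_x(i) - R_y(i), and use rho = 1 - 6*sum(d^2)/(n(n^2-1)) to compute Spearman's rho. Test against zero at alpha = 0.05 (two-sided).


Step 1: Rank x and y separately (midranks; no ties here).
rank(x): 16->7, 15->6, 3->2, 10->5, 5->4, 4->3, 1->1
rank(y): 7->7, 3->3, 4->4, 5->5, 2->2, 6->6, 1->1
Step 2: d_i = R_x(i) - R_y(i); compute d_i^2.
  (7-7)^2=0, (6-3)^2=9, (2-4)^2=4, (5-5)^2=0, (4-2)^2=4, (3-6)^2=9, (1-1)^2=0
sum(d^2) = 26.
Step 3: rho = 1 - 6*26 / (7*(7^2 - 1)) = 1 - 156/336 = 0.535714.
Step 4: Under H0, t = rho * sqrt((n-2)/(1-rho^2)) = 1.4186 ~ t(5).
Step 5: Two-sided p-value from the t-distribution with 5 df = 0.215217.
Step 6: alpha = 0.05. fail to reject H0.

rho = 0.5357, p = 0.215217, fail to reject H0 at alpha = 0.05.


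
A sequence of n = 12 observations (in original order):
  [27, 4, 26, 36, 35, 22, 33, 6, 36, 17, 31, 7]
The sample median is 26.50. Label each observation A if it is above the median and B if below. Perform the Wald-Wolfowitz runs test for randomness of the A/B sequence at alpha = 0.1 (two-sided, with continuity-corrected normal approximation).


Step 1: Compute median = 26.50; label A = above, B = below.
Labels in order: ABBAABABABAB  (n_A = 6, n_B = 6)
Step 2: Count runs R = 10.
Step 3: Under H0 (random ordering), E[R] = 2*n_A*n_B/(n_A+n_B) + 1 = 2*6*6/12 + 1 = 7.0000.
        Var[R] = 2*n_A*n_B*(2*n_A*n_B - n_A - n_B) / ((n_A+n_B)^2 * (n_A+n_B-1)) = 4320/1584 = 2.7273.
        SD[R] = 1.6514.
Step 4: Continuity-corrected z = (R - 0.5 - E[R]) / SD[R] = (10 - 0.5 - 7.0000) / 1.6514 = 1.5138.
Step 5: Two-sided p-value via normal approximation = 2*(1 - Phi(|z|)) = 0.130070.
Step 6: alpha = 0.1. fail to reject H0.

R = 10, z = 1.5138, p = 0.130070, fail to reject H0.


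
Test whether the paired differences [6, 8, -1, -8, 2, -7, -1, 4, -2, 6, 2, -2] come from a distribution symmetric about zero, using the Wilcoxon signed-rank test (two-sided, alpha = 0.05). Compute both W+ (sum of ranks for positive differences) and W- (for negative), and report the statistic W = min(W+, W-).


Step 1: Drop any zero differences (none here) and take |d_i|.
|d| = [6, 8, 1, 8, 2, 7, 1, 4, 2, 6, 2, 2]
Step 2: Midrank |d_i| (ties get averaged ranks).
ranks: |6|->8.5, |8|->11.5, |1|->1.5, |8|->11.5, |2|->4.5, |7|->10, |1|->1.5, |4|->7, |2|->4.5, |6|->8.5, |2|->4.5, |2|->4.5
Step 3: Attach original signs; sum ranks with positive sign and with negative sign.
W+ = 8.5 + 11.5 + 4.5 + 7 + 8.5 + 4.5 = 44.5
W- = 1.5 + 11.5 + 10 + 1.5 + 4.5 + 4.5 = 33.5
(Check: W+ + W- = 78 should equal n(n+1)/2 = 78.)
Step 4: Test statistic W = min(W+, W-) = 33.5.
Step 5: Ties in |d|, so use the tie-corrected normal approximation.
        E[W] = n(n+1)/4 = 12*13/4 = 39.
        Tie groups: |d|=1 (t=2), |d|=2 (t=4), |d|=6 (t=2), |d|=8 (t=2); sum(t^3 - t) = 78.
        Var[W] = n(n+1)(2n+1)/24 - sum(t^3-t)/48 = 3900/24 - 78/48 = 160.875.
        z = (W - E[W]) / sqrt(Var[W]) = (33.5 - 39) / 12.6837 = -0.4336.
        Two-sided p = 2*Phi(z) = 0.664558.
Step 6: alpha = 0.05. fail to reject H0.

W+ = 44.5, W- = 33.5, W = min = 33.5, p = 0.664558, fail to reject H0.


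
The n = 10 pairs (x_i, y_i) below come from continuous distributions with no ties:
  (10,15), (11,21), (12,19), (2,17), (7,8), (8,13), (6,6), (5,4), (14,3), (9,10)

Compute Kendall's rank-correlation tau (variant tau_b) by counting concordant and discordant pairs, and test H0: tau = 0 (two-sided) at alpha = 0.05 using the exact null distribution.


Step 1: Enumerate the 45 unordered pairs (i,j) with i<j and classify each by sign(x_j-x_i) * sign(y_j-y_i).
  (1,2):dx=+1,dy=+6->C; (1,3):dx=+2,dy=+4->C; (1,4):dx=-8,dy=+2->D; (1,5):dx=-3,dy=-7->C
  (1,6):dx=-2,dy=-2->C; (1,7):dx=-4,dy=-9->C; (1,8):dx=-5,dy=-11->C; (1,9):dx=+4,dy=-12->D
  (1,10):dx=-1,dy=-5->C; (2,3):dx=+1,dy=-2->D; (2,4):dx=-9,dy=-4->C; (2,5):dx=-4,dy=-13->C
  (2,6):dx=-3,dy=-8->C; (2,7):dx=-5,dy=-15->C; (2,8):dx=-6,dy=-17->C; (2,9):dx=+3,dy=-18->D
  (2,10):dx=-2,dy=-11->C; (3,4):dx=-10,dy=-2->C; (3,5):dx=-5,dy=-11->C; (3,6):dx=-4,dy=-6->C
  (3,7):dx=-6,dy=-13->C; (3,8):dx=-7,dy=-15->C; (3,9):dx=+2,dy=-16->D; (3,10):dx=-3,dy=-9->C
  (4,5):dx=+5,dy=-9->D; (4,6):dx=+6,dy=-4->D; (4,7):dx=+4,dy=-11->D; (4,8):dx=+3,dy=-13->D
  (4,9):dx=+12,dy=-14->D; (4,10):dx=+7,dy=-7->D; (5,6):dx=+1,dy=+5->C; (5,7):dx=-1,dy=-2->C
  (5,8):dx=-2,dy=-4->C; (5,9):dx=+7,dy=-5->D; (5,10):dx=+2,dy=+2->C; (6,7):dx=-2,dy=-7->C
  (6,8):dx=-3,dy=-9->C; (6,9):dx=+6,dy=-10->D; (6,10):dx=+1,dy=-3->D; (7,8):dx=-1,dy=-2->C
  (7,9):dx=+8,dy=-3->D; (7,10):dx=+3,dy=+4->C; (8,9):dx=+9,dy=-1->D; (8,10):dx=+4,dy=+6->C
  (9,10):dx=-5,dy=+7->D
Step 2: C = 28, D = 17, total pairs = 45.
Step 3: tau = (C - D)/(n(n-1)/2) = (28 - 17)/45 = 0.244444.
Step 4: Exact two-sided p-value (enumerate n! = 3628800 permutations of y under H0): p = 0.380720.
Step 5: alpha = 0.05. fail to reject H0.

tau_b = 0.2444 (C=28, D=17), p = 0.380720, fail to reject H0.


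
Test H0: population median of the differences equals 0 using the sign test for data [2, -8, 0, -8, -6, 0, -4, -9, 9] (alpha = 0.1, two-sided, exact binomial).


Step 1: Discard zero differences. Original n = 9; n_eff = number of nonzero differences = 7.
Nonzero differences (with sign): +2, -8, -8, -6, -4, -9, +9
Step 2: Count signs: positive = 2, negative = 5.
Step 3: Under H0: P(positive) = 0.5, so the number of positives S ~ Bin(7, 0.5).
Step 4: Two-sided exact p-value = sum of Bin(7,0.5) probabilities at or below the observed probability = 0.453125.
Step 5: alpha = 0.1. fail to reject H0.

n_eff = 7, pos = 2, neg = 5, p = 0.453125, fail to reject H0.


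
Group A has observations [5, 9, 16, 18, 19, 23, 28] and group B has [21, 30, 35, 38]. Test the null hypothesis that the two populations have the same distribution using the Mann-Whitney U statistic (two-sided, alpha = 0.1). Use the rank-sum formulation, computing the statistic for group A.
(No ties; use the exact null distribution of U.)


Step 1: Combine and sort all 11 observations; assign midranks.
sorted (value, group): (5,X), (9,X), (16,X), (18,X), (19,X), (21,Y), (23,X), (28,X), (30,Y), (35,Y), (38,Y)
ranks: 5->1, 9->2, 16->3, 18->4, 19->5, 21->6, 23->7, 28->8, 30->9, 35->10, 38->11
Step 2: Rank sum for X: R1 = 1 + 2 + 3 + 4 + 5 + 7 + 8 = 30.
Step 3: U_X = R1 - n1(n1+1)/2 = 30 - 7*8/2 = 30 - 28 = 2.
       U_Y = n1*n2 - U_X = 28 - 2 = 26.
Step 4: No ties, so the exact null distribution of U (based on enumerating the C(11,7) = 330 equally likely rank assignments) gives the two-sided p-value.
Step 5: p-value = 0.024242; compare to alpha = 0.1. reject H0.

U_X = 2, p = 0.024242, reject H0 at alpha = 0.1.


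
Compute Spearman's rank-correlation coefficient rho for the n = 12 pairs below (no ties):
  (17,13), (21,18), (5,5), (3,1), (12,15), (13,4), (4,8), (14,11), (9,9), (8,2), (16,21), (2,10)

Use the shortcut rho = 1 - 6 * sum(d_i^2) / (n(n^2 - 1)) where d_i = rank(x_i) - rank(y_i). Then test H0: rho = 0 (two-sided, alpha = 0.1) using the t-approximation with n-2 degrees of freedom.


Step 1: Rank x and y separately (midranks; no ties here).
rank(x): 17->11, 21->12, 5->4, 3->2, 12->7, 13->8, 4->3, 14->9, 9->6, 8->5, 16->10, 2->1
rank(y): 13->9, 18->11, 5->4, 1->1, 15->10, 4->3, 8->5, 11->8, 9->6, 2->2, 21->12, 10->7
Step 2: d_i = R_x(i) - R_y(i); compute d_i^2.
  (11-9)^2=4, (12-11)^2=1, (4-4)^2=0, (2-1)^2=1, (7-10)^2=9, (8-3)^2=25, (3-5)^2=4, (9-8)^2=1, (6-6)^2=0, (5-2)^2=9, (10-12)^2=4, (1-7)^2=36
sum(d^2) = 94.
Step 3: rho = 1 - 6*94 / (12*(12^2 - 1)) = 1 - 564/1716 = 0.671329.
Step 4: Under H0, t = rho * sqrt((n-2)/(1-rho^2)) = 2.8643 ~ t(10).
Step 5: Two-sided p-value from the t-distribution with 10 df = 0.016831.
Step 6: alpha = 0.1. reject H0.

rho = 0.6713, p = 0.016831, reject H0 at alpha = 0.1.


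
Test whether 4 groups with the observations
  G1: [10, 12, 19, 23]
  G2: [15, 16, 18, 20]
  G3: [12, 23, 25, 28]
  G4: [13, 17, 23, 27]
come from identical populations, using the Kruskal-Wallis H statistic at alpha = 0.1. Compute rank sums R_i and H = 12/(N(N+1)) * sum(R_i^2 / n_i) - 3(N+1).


Step 1: Combine all N = 16 observations and assign midranks.
sorted (value, group, rank): (10,G1,1), (12,G1,2.5), (12,G3,2.5), (13,G4,4), (15,G2,5), (16,G2,6), (17,G4,7), (18,G2,8), (19,G1,9), (20,G2,10), (23,G1,12), (23,G3,12), (23,G4,12), (25,G3,14), (27,G4,15), (28,G3,16)
Step 2: Sum ranks within each group.
R_1 = 24.5 (n_1 = 4)
R_2 = 29 (n_2 = 4)
R_3 = 44.5 (n_3 = 4)
R_4 = 38 (n_4 = 4)
Step 3: H = 12/(N(N+1)) * sum(R_i^2/n_i) - 3(N+1)
     = 12/(16*17) * (24.5^2/4 + 29^2/4 + 44.5^2/4 + 38^2/4) - 3*17
     = 0.044118 * 1216.38 - 51
     = 2.663603.
Step 4: Ties present; correction factor C = 1 - 30/(16^3 - 16) = 0.992647. Corrected H = 2.663603 / 0.992647 = 2.683333.
Step 5: Under H0, H ~ chi^2(3); p-value = 0.443067.
Step 6: alpha = 0.1. fail to reject H0.

H = 2.6833, df = 3, p = 0.443067, fail to reject H0.


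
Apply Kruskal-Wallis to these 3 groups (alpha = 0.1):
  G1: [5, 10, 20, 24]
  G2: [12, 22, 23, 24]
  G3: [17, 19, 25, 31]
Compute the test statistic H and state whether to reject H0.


Step 1: Combine all N = 12 observations and assign midranks.
sorted (value, group, rank): (5,G1,1), (10,G1,2), (12,G2,3), (17,G3,4), (19,G3,5), (20,G1,6), (22,G2,7), (23,G2,8), (24,G1,9.5), (24,G2,9.5), (25,G3,11), (31,G3,12)
Step 2: Sum ranks within each group.
R_1 = 18.5 (n_1 = 4)
R_2 = 27.5 (n_2 = 4)
R_3 = 32 (n_3 = 4)
Step 3: H = 12/(N(N+1)) * sum(R_i^2/n_i) - 3(N+1)
     = 12/(12*13) * (18.5^2/4 + 27.5^2/4 + 32^2/4) - 3*13
     = 0.076923 * 530.625 - 39
     = 1.817308.
Step 4: Ties present; correction factor C = 1 - 6/(12^3 - 12) = 0.996503. Corrected H = 1.817308 / 0.996503 = 1.823684.
Step 5: Under H0, H ~ chi^2(2); p-value = 0.401783.
Step 6: alpha = 0.1. fail to reject H0.

H = 1.8237, df = 2, p = 0.401783, fail to reject H0.


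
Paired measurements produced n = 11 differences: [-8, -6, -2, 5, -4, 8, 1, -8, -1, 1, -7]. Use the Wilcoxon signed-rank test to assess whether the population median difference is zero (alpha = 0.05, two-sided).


Step 1: Drop any zero differences (none here) and take |d_i|.
|d| = [8, 6, 2, 5, 4, 8, 1, 8, 1, 1, 7]
Step 2: Midrank |d_i| (ties get averaged ranks).
ranks: |8|->10, |6|->7, |2|->4, |5|->6, |4|->5, |8|->10, |1|->2, |8|->10, |1|->2, |1|->2, |7|->8
Step 3: Attach original signs; sum ranks with positive sign and with negative sign.
W+ = 6 + 10 + 2 + 2 = 20
W- = 10 + 7 + 4 + 5 + 10 + 2 + 8 = 46
(Check: W+ + W- = 66 should equal n(n+1)/2 = 66.)
Step 4: Test statistic W = min(W+, W-) = 20.
Step 5: Ties in |d|, so use the tie-corrected normal approximation.
        E[W] = n(n+1)/4 = 11*12/4 = 33.
        Tie groups: |d|=1 (t=3), |d|=8 (t=3); sum(t^3 - t) = 48.
        Var[W] = n(n+1)(2n+1)/24 - sum(t^3-t)/48 = 3036/24 - 48/48 = 125.5.
        z = (W - E[W]) / sqrt(Var[W]) = (20 - 33) / 11.2027 = -1.1604.
        Two-sided p = 2*Phi(z) = 0.245871.
Step 6: alpha = 0.05. fail to reject H0.

W+ = 20, W- = 46, W = min = 20, p = 0.245871, fail to reject H0.


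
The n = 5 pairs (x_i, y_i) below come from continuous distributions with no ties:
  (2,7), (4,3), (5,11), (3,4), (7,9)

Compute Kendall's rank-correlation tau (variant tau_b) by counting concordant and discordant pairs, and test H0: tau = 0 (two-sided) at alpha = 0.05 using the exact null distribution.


Step 1: Enumerate the 10 unordered pairs (i,j) with i<j and classify each by sign(x_j-x_i) * sign(y_j-y_i).
  (1,2):dx=+2,dy=-4->D; (1,3):dx=+3,dy=+4->C; (1,4):dx=+1,dy=-3->D; (1,5):dx=+5,dy=+2->C
  (2,3):dx=+1,dy=+8->C; (2,4):dx=-1,dy=+1->D; (2,5):dx=+3,dy=+6->C; (3,4):dx=-2,dy=-7->C
  (3,5):dx=+2,dy=-2->D; (4,5):dx=+4,dy=+5->C
Step 2: C = 6, D = 4, total pairs = 10.
Step 3: tau = (C - D)/(n(n-1)/2) = (6 - 4)/10 = 0.200000.
Step 4: Exact two-sided p-value (enumerate n! = 120 permutations of y under H0): p = 0.816667.
Step 5: alpha = 0.05. fail to reject H0.

tau_b = 0.2000 (C=6, D=4), p = 0.816667, fail to reject H0.


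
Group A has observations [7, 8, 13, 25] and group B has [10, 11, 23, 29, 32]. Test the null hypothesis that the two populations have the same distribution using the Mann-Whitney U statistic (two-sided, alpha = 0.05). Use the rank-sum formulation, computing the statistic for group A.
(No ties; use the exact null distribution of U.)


Step 1: Combine and sort all 9 observations; assign midranks.
sorted (value, group): (7,X), (8,X), (10,Y), (11,Y), (13,X), (23,Y), (25,X), (29,Y), (32,Y)
ranks: 7->1, 8->2, 10->3, 11->4, 13->5, 23->6, 25->7, 29->8, 32->9
Step 2: Rank sum for X: R1 = 1 + 2 + 5 + 7 = 15.
Step 3: U_X = R1 - n1(n1+1)/2 = 15 - 4*5/2 = 15 - 10 = 5.
       U_Y = n1*n2 - U_X = 20 - 5 = 15.
Step 4: No ties, so the exact null distribution of U (based on enumerating the C(9,4) = 126 equally likely rank assignments) gives the two-sided p-value.
Step 5: p-value = 0.285714; compare to alpha = 0.05. fail to reject H0.

U_X = 5, p = 0.285714, fail to reject H0 at alpha = 0.05.


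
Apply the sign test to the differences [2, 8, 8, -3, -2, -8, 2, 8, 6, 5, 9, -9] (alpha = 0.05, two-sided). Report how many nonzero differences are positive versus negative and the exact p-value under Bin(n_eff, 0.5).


Step 1: Discard zero differences. Original n = 12; n_eff = number of nonzero differences = 12.
Nonzero differences (with sign): +2, +8, +8, -3, -2, -8, +2, +8, +6, +5, +9, -9
Step 2: Count signs: positive = 8, negative = 4.
Step 3: Under H0: P(positive) = 0.5, so the number of positives S ~ Bin(12, 0.5).
Step 4: Two-sided exact p-value = sum of Bin(12,0.5) probabilities at or below the observed probability = 0.387695.
Step 5: alpha = 0.05. fail to reject H0.

n_eff = 12, pos = 8, neg = 4, p = 0.387695, fail to reject H0.


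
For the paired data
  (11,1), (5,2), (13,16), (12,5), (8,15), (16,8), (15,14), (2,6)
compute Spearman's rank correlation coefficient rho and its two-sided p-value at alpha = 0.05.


Step 1: Rank x and y separately (midranks; no ties here).
rank(x): 11->4, 5->2, 13->6, 12->5, 8->3, 16->8, 15->7, 2->1
rank(y): 1->1, 2->2, 16->8, 5->3, 15->7, 8->5, 14->6, 6->4
Step 2: d_i = R_x(i) - R_y(i); compute d_i^2.
  (4-1)^2=9, (2-2)^2=0, (6-8)^2=4, (5-3)^2=4, (3-7)^2=16, (8-5)^2=9, (7-6)^2=1, (1-4)^2=9
sum(d^2) = 52.
Step 3: rho = 1 - 6*52 / (8*(8^2 - 1)) = 1 - 312/504 = 0.380952.
Step 4: Under H0, t = rho * sqrt((n-2)/(1-rho^2)) = 1.0092 ~ t(6).
Step 5: Two-sided p-value from the t-distribution with 6 df = 0.351813.
Step 6: alpha = 0.05. fail to reject H0.

rho = 0.3810, p = 0.351813, fail to reject H0 at alpha = 0.05.


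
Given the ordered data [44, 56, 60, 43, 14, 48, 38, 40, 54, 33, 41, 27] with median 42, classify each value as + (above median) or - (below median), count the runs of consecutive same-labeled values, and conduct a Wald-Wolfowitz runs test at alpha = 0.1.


Step 1: Compute median = 42; label A = above, B = below.
Labels in order: AAAABABBABBB  (n_A = 6, n_B = 6)
Step 2: Count runs R = 6.
Step 3: Under H0 (random ordering), E[R] = 2*n_A*n_B/(n_A+n_B) + 1 = 2*6*6/12 + 1 = 7.0000.
        Var[R] = 2*n_A*n_B*(2*n_A*n_B - n_A - n_B) / ((n_A+n_B)^2 * (n_A+n_B-1)) = 4320/1584 = 2.7273.
        SD[R] = 1.6514.
Step 4: Continuity-corrected z = (R + 0.5 - E[R]) / SD[R] = (6 + 0.5 - 7.0000) / 1.6514 = -0.3028.
Step 5: Two-sided p-value via normal approximation = 2*(1 - Phi(|z|)) = 0.762069.
Step 6: alpha = 0.1. fail to reject H0.

R = 6, z = -0.3028, p = 0.762069, fail to reject H0.


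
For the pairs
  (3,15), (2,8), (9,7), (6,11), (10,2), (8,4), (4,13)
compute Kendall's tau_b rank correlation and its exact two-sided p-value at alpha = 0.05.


Step 1: Enumerate the 21 unordered pairs (i,j) with i<j and classify each by sign(x_j-x_i) * sign(y_j-y_i).
  (1,2):dx=-1,dy=-7->C; (1,3):dx=+6,dy=-8->D; (1,4):dx=+3,dy=-4->D; (1,5):dx=+7,dy=-13->D
  (1,6):dx=+5,dy=-11->D; (1,7):dx=+1,dy=-2->D; (2,3):dx=+7,dy=-1->D; (2,4):dx=+4,dy=+3->C
  (2,5):dx=+8,dy=-6->D; (2,6):dx=+6,dy=-4->D; (2,7):dx=+2,dy=+5->C; (3,4):dx=-3,dy=+4->D
  (3,5):dx=+1,dy=-5->D; (3,6):dx=-1,dy=-3->C; (3,7):dx=-5,dy=+6->D; (4,5):dx=+4,dy=-9->D
  (4,6):dx=+2,dy=-7->D; (4,7):dx=-2,dy=+2->D; (5,6):dx=-2,dy=+2->D; (5,7):dx=-6,dy=+11->D
  (6,7):dx=-4,dy=+9->D
Step 2: C = 4, D = 17, total pairs = 21.
Step 3: tau = (C - D)/(n(n-1)/2) = (4 - 17)/21 = -0.619048.
Step 4: Exact two-sided p-value (enumerate n! = 5040 permutations of y under H0): p = 0.069048.
Step 5: alpha = 0.05. fail to reject H0.

tau_b = -0.6190 (C=4, D=17), p = 0.069048, fail to reject H0.


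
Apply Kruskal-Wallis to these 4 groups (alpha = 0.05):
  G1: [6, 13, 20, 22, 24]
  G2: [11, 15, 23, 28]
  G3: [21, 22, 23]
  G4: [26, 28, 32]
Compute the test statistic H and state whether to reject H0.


Step 1: Combine all N = 15 observations and assign midranks.
sorted (value, group, rank): (6,G1,1), (11,G2,2), (13,G1,3), (15,G2,4), (20,G1,5), (21,G3,6), (22,G1,7.5), (22,G3,7.5), (23,G2,9.5), (23,G3,9.5), (24,G1,11), (26,G4,12), (28,G2,13.5), (28,G4,13.5), (32,G4,15)
Step 2: Sum ranks within each group.
R_1 = 27.5 (n_1 = 5)
R_2 = 29 (n_2 = 4)
R_3 = 23 (n_3 = 3)
R_4 = 40.5 (n_4 = 3)
Step 3: H = 12/(N(N+1)) * sum(R_i^2/n_i) - 3(N+1)
     = 12/(15*16) * (27.5^2/5 + 29^2/4 + 23^2/3 + 40.5^2/3) - 3*16
     = 0.050000 * 1084.58 - 48
     = 6.229167.
Step 4: Ties present; correction factor C = 1 - 18/(15^3 - 15) = 0.994643. Corrected H = 6.229167 / 0.994643 = 6.262717.
Step 5: Under H0, H ~ chi^2(3); p-value = 0.099505.
Step 6: alpha = 0.05. fail to reject H0.

H = 6.2627, df = 3, p = 0.099505, fail to reject H0.


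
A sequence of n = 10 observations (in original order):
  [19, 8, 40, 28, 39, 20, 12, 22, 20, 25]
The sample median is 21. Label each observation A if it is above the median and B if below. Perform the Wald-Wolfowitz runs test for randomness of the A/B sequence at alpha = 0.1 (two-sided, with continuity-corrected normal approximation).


Step 1: Compute median = 21; label A = above, B = below.
Labels in order: BBAAABBABA  (n_A = 5, n_B = 5)
Step 2: Count runs R = 6.
Step 3: Under H0 (random ordering), E[R] = 2*n_A*n_B/(n_A+n_B) + 1 = 2*5*5/10 + 1 = 6.0000.
        Var[R] = 2*n_A*n_B*(2*n_A*n_B - n_A - n_B) / ((n_A+n_B)^2 * (n_A+n_B-1)) = 2000/900 = 2.2222.
        SD[R] = 1.4907.
Step 4: R = E[R], so z = 0 with no continuity correction.
Step 5: Two-sided p-value via normal approximation = 2*(1 - Phi(|z|)) = 1.000000.
Step 6: alpha = 0.1. fail to reject H0.

R = 6, z = 0.0000, p = 1.000000, fail to reject H0.


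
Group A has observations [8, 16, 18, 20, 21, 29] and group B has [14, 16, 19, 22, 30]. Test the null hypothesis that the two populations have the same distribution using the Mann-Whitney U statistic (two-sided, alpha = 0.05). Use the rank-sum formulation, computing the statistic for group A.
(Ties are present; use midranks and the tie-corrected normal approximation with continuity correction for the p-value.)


Step 1: Combine and sort all 11 observations; assign midranks.
sorted (value, group): (8,X), (14,Y), (16,X), (16,Y), (18,X), (19,Y), (20,X), (21,X), (22,Y), (29,X), (30,Y)
ranks: 8->1, 14->2, 16->3.5, 16->3.5, 18->5, 19->6, 20->7, 21->8, 22->9, 29->10, 30->11
Step 2: Rank sum for X: R1 = 1 + 3.5 + 5 + 7 + 8 + 10 = 34.5.
Step 3: U_X = R1 - n1(n1+1)/2 = 34.5 - 6*7/2 = 34.5 - 21 = 13.5.
       U_Y = n1*n2 - U_X = 30 - 13.5 = 16.5.
Step 4: Ties are present, so use the tie-corrected normal approximation (with continuity correction) for the p-value.
Step 5: p-value = 0.854805; compare to alpha = 0.05. fail to reject H0.

U_X = 13.5, p = 0.854805, fail to reject H0 at alpha = 0.05.
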